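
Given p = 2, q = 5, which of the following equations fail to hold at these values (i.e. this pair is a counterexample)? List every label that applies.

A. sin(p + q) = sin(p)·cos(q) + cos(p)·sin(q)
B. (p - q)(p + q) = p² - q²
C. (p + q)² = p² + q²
C

Evaluating each claim at the given values:
A. LHS = sin(7) ≈ 0.657, RHS = sin(2)·cos(5) + sin(5)·cos(2) ≈ 0.657 → holds here (LHS = RHS)
B. LHS = -21, RHS = -21 → holds here (LHS = RHS)
C. LHS = 49, RHS = 29 → fails here (LHS ≠ RHS)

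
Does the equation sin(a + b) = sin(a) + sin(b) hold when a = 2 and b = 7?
Substituting a = 2, b = 7:

LHS = sin(2 + 7) = sin(9) ≈ 0.4121
RHS = sin(2) + sin(7) ≈ 1.566

LHS ≠ RHS, so the equation does not hold at this point.

Answer: Fails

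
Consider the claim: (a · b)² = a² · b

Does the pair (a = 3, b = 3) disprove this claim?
Substituting a = 3, b = 3:
LHS = (3 · 3)² = 81
RHS = 3² · 3 = 27

Since LHS ≠ RHS, this pair disproves the claim.

Answer: Yes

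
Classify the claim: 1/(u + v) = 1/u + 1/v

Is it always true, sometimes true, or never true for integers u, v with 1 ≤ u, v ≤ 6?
The claim fails for every pair in the range. For instance at (u, v) = (6, 1): LHS = 1/7, RHS = 7/6.

Answer: Never true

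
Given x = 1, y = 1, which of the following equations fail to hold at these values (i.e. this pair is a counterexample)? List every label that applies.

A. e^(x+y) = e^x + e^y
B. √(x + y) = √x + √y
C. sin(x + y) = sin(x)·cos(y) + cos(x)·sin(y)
A, B

Evaluating each claim at the given values:
A. LHS = e^2 ≈ 7.389, RHS = 2·e ≈ 5.437 → fails here (LHS ≠ RHS)
B. LHS = √(2) ≈ 1.414, RHS = 2 → fails here (LHS ≠ RHS)
C. LHS = sin(2) ≈ 0.9093, RHS = 2·sin(1)·cos(1) ≈ 0.9093 → holds here (LHS = RHS)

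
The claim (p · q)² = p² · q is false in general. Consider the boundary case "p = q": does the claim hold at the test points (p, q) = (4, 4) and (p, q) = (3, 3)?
No, fails at both test points

At (4, 4): LHS = 256 ≠ RHS = 64
At (3, 3): LHS = 81 ≠ RHS = 27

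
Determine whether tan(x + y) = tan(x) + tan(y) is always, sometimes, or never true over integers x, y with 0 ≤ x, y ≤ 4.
It holds at (x, y) = (4, 0) (both sides equal tan(4) ≈ 1.158), but fails at (x, y) = (4, 3) (LHS = tan(7) ≈ 0.8714, RHS = tan(3) + tan(4) ≈ 1.015).

Answer: Sometimes true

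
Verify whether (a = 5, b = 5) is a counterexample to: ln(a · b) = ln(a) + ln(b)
No

Substituting a = 5, b = 5:
LHS = ln(5 · 5) = ln(25) ≈ 3.219
RHS = ln(5) + ln(5) = 2·ln(5) ≈ 3.219

The sides agree, so this pair does not disprove the claim.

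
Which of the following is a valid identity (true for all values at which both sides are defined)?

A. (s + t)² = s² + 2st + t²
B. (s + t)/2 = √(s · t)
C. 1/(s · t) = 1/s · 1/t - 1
A

A: holds — e.g. at (1, 3), both sides equal 16.
B: fails at (1, 2) — LHS = 3/2, RHS = √(2) ≈ 1.414.
C: fails at (5, 5) — LHS = 1/25, RHS = -24/25.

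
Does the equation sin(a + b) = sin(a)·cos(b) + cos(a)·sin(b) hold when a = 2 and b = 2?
Substituting a = 2, b = 2:

LHS = sin(2 + 2) = sin(4) ≈ -0.7568
RHS = sin(2)·cos(2) + cos(2)·sin(2) = 2·sin(2)·cos(2) ≈ -0.7568

LHS = RHS, so the equation holds at this point.

Answer: Holds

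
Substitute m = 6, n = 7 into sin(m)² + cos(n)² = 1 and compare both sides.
LHS = sin(6)² + cos(7)² ≈ 0.6464
RHS = 1

LHS ≠ RHS (they differ by about 0.3536), so the equation does not hold here.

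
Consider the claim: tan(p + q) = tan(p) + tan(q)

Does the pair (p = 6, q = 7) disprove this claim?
Substituting p = 6, q = 7:
LHS = tan(6 + 7) = tan(13) ≈ 0.463
RHS = tan(6) + tan(7) ≈ 0.5804

Since LHS ≠ RHS, this pair disproves the claim.

Answer: Yes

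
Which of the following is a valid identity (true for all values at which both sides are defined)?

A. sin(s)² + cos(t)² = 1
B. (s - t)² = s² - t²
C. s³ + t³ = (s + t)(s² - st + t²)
A: fails at (3, 7) — LHS = sin(3)² + cos(7)² ≈ 0.5883, RHS = 1.
B: fails at (2, 7) — LHS = 25, RHS = -45.
C: holds — e.g. at (2, 4), both sides equal 72.

Answer: C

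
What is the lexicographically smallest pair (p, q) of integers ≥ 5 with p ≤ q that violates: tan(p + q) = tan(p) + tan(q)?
Substituting (5, 5) into the claim:
LHS = tan(5 + 5) = tan(10) ≈ 0.6484
RHS = tan(5) + tan(5) = 2·tan(5) ≈ -6.761

Since LHS ≠ RHS, this pair disproves the claim, and no lexicographically smaller pair (p ≤ q, integers ≥ 5) does.

For instance (7, 8) is also a counterexample (LHS = tan(15) ≈ -0.856, RHS = tan(8) + tan(7) ≈ -5.928), but it's lexicographically larger.

Answer: (p, q) = (5, 5)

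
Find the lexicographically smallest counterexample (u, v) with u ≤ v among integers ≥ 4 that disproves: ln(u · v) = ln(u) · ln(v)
(u, v) = (4, 4)

Substituting (4, 4) into the claim:
LHS = ln(4 · 4) = ln(16) ≈ 2.773
RHS = ln(4) · ln(4) = ln(4)² ≈ 1.922

Since LHS ≠ RHS, this pair disproves the claim, and no lexicographically smaller pair (u ≤ v, integers ≥ 4) does.

For instance (7, 7) is also a counterexample (LHS = ln(49) ≈ 3.892, RHS = ln(7)² ≈ 3.787), but it's lexicographically larger.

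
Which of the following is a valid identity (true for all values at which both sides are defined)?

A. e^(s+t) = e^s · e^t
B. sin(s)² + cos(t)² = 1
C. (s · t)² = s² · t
A: holds — e.g. at (1, 5), both sides equal e^6 ≈ 403.4.
B: fails at (3, 5) — LHS = sin(3)² + cos(5)² ≈ 0.1004, RHS = 1.
C: fails at (3, 3) — LHS = 81, RHS = 27.

Answer: A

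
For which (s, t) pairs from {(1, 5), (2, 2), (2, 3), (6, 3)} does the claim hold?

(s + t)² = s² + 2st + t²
All pairs

Testing each pair:
(1, 5): LHS = 36, RHS = 36 → holds
(2, 2): LHS = 16, RHS = 16 → holds
(2, 3): LHS = 25, RHS = 25 → holds
(6, 3): LHS = 81, RHS = 81 → holds

Every pair satisfies the claim.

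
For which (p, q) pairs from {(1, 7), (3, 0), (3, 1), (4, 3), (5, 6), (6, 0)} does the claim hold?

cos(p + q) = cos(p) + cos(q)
Testing each pair:
(1, 7): LHS = cos(8) ≈ -0.1455, RHS = cos(1) + cos(7) ≈ 1.294 → fails
(3, 0): LHS = cos(3) ≈ -0.99, RHS = cos(3) + 1 ≈ 0.01001 → fails
(3, 1): LHS = cos(4) ≈ -0.6536, RHS = cos(3) + cos(1) ≈ -0.4497 → fails
(4, 3): LHS = cos(7) ≈ 0.7539, RHS = cos(3) + cos(4) ≈ -1.644 → fails
(5, 6): LHS = cos(11) ≈ 0.004426, RHS = cos(5) + cos(6) ≈ 1.244 → fails
(6, 0): LHS = cos(6) ≈ 0.9602, RHS = cos(6) + 1 ≈ 1.96 → fails

No pair satisfies the claim.

Answer: None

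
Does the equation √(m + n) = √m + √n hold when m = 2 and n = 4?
Fails

Substituting m = 2, n = 4:

LHS = √(2 + 4) = √(6) ≈ 2.449
RHS = √2 + √4 = √(2) + 2 ≈ 3.414

LHS ≠ RHS, so the equation does not hold at this point.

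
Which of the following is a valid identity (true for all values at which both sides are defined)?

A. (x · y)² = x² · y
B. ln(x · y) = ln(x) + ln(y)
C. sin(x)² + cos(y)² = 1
A: fails at (4, 6) — LHS = 576, RHS = 96.
B: holds — e.g. at (2, 7), both sides equal ln(14) ≈ 2.639.
C: fails at (0, 1) — LHS = cos(1)² ≈ 0.2919, RHS = 1.

Answer: B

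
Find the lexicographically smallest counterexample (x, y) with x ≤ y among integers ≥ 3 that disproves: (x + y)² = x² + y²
(x, y) = (3, 3)

Substituting (3, 3) into the claim:
LHS = (3 + 3)² = 36
RHS = 3² + 3² = 18

Since LHS ≠ RHS, this pair disproves the claim, and no lexicographically smaller pair (x ≤ y, integers ≥ 3) does.

For instance (5, 9) is also a counterexample (LHS = 196, RHS = 106), but it's lexicographically larger.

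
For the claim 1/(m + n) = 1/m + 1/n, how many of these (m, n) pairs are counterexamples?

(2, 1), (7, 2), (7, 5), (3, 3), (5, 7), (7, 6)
Testing each pair:
(2, 1): LHS = 1/3, RHS = 3/2 → counterexample
(7, 2): LHS = 1/9, RHS = 9/14 → counterexample
(7, 5): LHS = 1/12, RHS = 12/35 → counterexample
(3, 3): LHS = 1/6, RHS = 2/3 → counterexample
(5, 7): LHS = 1/12, RHS = 12/35 → counterexample
(7, 6): LHS = 1/13, RHS = 13/42 → counterexample

That makes 6 counterexamples.

Answer: 6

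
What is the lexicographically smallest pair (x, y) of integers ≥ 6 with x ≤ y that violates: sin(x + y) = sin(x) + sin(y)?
Substituting (6, 6) into the claim:
LHS = sin(6 + 6) = sin(12) ≈ -0.5366
RHS = sin(6) + sin(6) = 2·sin(6) ≈ -0.5588

Since LHS ≠ RHS, this pair disproves the claim, and no lexicographically smaller pair (x ≤ y, integers ≥ 6) does.

For instance (9, 9) is also a counterexample (LHS = sin(18) ≈ -0.751, RHS = 2·sin(9) ≈ 0.8242), but it's lexicographically larger.

Answer: (x, y) = (6, 6)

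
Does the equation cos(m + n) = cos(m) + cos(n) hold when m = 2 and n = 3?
Fails

Substituting m = 2, n = 3:

LHS = cos(2 + 3) = cos(5) ≈ 0.2837
RHS = cos(2) + cos(3) ≈ -1.406

LHS ≠ RHS, so the equation does not hold at this point.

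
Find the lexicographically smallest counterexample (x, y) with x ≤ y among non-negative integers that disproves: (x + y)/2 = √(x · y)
(x, y) = (0, 1)

At (0, 0): both sides equal 0, so it holds there.

Substituting (0, 1) into the claim:
LHS = (0 + 1)/2 = 1/2
RHS = √(0 · 1) = 0

Since LHS ≠ RHS, this pair disproves the claim, and no lexicographically smaller pair (x ≤ y, non-negative integers) does.

For instance (1, 2) is also a counterexample (LHS = 3/2, RHS = √(2) ≈ 1.414), but it's lexicographically larger.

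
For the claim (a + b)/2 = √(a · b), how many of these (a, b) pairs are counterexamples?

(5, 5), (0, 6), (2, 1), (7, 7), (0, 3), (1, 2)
Testing each pair:
(5, 5): LHS = 5, RHS = 5 → satisfies claim
(0, 6): LHS = 3, RHS = 0 → counterexample
(2, 1): LHS = 3/2, RHS = √(2) ≈ 1.414 → counterexample
(7, 7): LHS = 7, RHS = 7 → satisfies claim
(0, 3): LHS = 3/2, RHS = 0 → counterexample
(1, 2): LHS = 3/2, RHS = √(2) ≈ 1.414 → counterexample

That makes 4 counterexamples.

Answer: 4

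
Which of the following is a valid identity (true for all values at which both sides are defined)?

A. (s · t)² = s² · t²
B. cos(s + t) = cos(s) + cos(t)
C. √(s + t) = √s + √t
A

A: holds — e.g. at (2, 4), both sides equal 64.
B: fails at (2, 2) — LHS = cos(4) ≈ -0.6536, RHS = 2·cos(2) ≈ -0.8323.
C: fails at (3, 5) — LHS = 2·√(2) ≈ 2.828, RHS = √(3) + √(5) ≈ 3.968.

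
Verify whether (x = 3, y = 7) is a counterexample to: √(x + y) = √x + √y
Substituting x = 3, y = 7:
LHS = √(3 + 7) = √(10) ≈ 3.162
RHS = √3 + √7 = √(3) + √(7) ≈ 4.378

Since LHS ≠ RHS, this pair disproves the claim.

Answer: Yes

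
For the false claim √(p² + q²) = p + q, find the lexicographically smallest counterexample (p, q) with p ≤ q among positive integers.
(p, q) = (1, 1)

Substituting (1, 1) into the claim:
LHS = √(1² + 1²) = √(2) ≈ 1.414
RHS = 1 + 1 = 2

Since LHS ≠ RHS, this pair disproves the claim, and no lexicographically smaller pair (p ≤ q, positive integers) does.

For instance (6, 7) is also a counterexample (LHS = √(85) ≈ 9.22, RHS = 13), but it's lexicographically larger.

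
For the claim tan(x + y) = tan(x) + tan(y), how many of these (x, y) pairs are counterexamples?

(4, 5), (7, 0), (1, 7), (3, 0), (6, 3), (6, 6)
Testing each pair:
(4, 5): LHS = tan(9) ≈ -0.4523, RHS = tan(5) + tan(4) ≈ -2.223 → counterexample
(7, 0): LHS = tan(7) ≈ 0.8714, RHS = tan(7) ≈ 0.8714 → satisfies claim
(1, 7): LHS = tan(8) ≈ -6.8, RHS = tan(7) + tan(1) ≈ 2.429 → counterexample
(3, 0): LHS = tan(3) ≈ -0.1425, RHS = tan(3) ≈ -0.1425 → satisfies claim
(6, 3): LHS = tan(9) ≈ -0.4523, RHS = tan(6) + tan(3) ≈ -0.4336 → counterexample
(6, 6): LHS = tan(12) ≈ -0.6359, RHS = 2·tan(6) ≈ -0.582 → counterexample

That makes 4 counterexamples.

Answer: 4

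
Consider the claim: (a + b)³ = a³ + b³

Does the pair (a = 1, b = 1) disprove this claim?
Yes

Substituting a = 1, b = 1:
LHS = (1 + 1)³ = 8
RHS = 1³ + 1³ = 2

Since LHS ≠ RHS, this pair disproves the claim.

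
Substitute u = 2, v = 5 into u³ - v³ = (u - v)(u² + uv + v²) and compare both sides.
LHS = 2³ - 5³ = -117
RHS = (2 - 5)(2² + 2·5 + 5²) = -117

LHS = RHS: the two sides agree.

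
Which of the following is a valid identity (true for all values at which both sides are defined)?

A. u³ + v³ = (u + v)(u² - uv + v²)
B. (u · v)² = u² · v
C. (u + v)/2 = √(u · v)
A

A: holds — e.g. at (4, 6), both sides equal 280.
B: fails at (5, 8) — LHS = 1600, RHS = 200.
C: fails at (3, 7) — LHS = 5, RHS = √(21) ≈ 4.583.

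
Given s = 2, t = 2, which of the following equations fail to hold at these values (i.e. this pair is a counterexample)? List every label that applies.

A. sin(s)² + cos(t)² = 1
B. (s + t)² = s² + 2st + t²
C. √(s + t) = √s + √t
C

Evaluating each claim at the given values:
A. LHS = cos(2)² + sin(2)² = 1, RHS = 1 → holds here (LHS = RHS)
B. LHS = 16, RHS = 16 → holds here (LHS = RHS)
C. LHS = 2, RHS = 2·√(2) ≈ 2.828 → fails here (LHS ≠ RHS)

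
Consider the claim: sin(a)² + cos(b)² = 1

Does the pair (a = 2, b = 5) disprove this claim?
Yes

Substituting a = 2, b = 5:
LHS = sin(2)² + cos(5)² ≈ 0.9073
RHS = 1

Since LHS ≠ RHS, this pair disproves the claim.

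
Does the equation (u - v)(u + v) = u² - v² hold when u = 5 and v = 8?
Substituting u = 5, v = 8:

LHS = (5 - 8)(5 + 8) = -39
RHS = 5² - 8² = -39

LHS = RHS, so the equation holds at this point.

Answer: Holds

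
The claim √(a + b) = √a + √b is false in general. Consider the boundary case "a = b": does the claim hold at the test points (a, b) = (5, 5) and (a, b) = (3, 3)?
No, fails at both test points

At (5, 5): LHS = √(10) ≈ 3.162 ≠ RHS = 2·√(5) ≈ 4.472
At (3, 3): LHS = √(6) ≈ 2.449 ≠ RHS = 2·√(3) ≈ 3.464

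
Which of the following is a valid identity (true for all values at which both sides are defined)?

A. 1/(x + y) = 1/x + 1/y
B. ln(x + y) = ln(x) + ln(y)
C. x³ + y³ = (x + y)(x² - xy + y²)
C

A: fails at (5, 5) — LHS = 1/10, RHS = 2/5.
B: fails at (1, 1) — LHS = ln(2) ≈ 0.6931, RHS = 0.
C: holds — e.g. at (4, 5), both sides equal 189.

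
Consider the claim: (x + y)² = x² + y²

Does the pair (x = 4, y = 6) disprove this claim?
Yes

Substituting x = 4, y = 6:
LHS = (4 + 6)² = 100
RHS = 4² + 6² = 52

Since LHS ≠ RHS, this pair disproves the claim.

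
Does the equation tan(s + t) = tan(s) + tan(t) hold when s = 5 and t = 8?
Fails

Substituting s = 5, t = 8:

LHS = tan(5 + 8) = tan(13) ≈ 0.463
RHS = tan(5) + tan(8) ≈ -10.18

LHS ≠ RHS, so the equation does not hold at this point.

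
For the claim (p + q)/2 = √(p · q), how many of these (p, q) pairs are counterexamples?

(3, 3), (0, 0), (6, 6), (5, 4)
Testing each pair:
(3, 3): LHS = 3, RHS = 3 → satisfies claim
(0, 0): LHS = 0, RHS = 0 → satisfies claim
(6, 6): LHS = 6, RHS = 6 → satisfies claim
(5, 4): LHS = 9/2, RHS = 2·√(5) ≈ 4.472 → counterexample

That makes 1 counterexample.

Answer: 1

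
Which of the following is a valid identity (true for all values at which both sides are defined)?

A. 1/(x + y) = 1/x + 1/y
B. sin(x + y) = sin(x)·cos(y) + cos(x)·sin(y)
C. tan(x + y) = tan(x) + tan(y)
B

A: fails at (5, 8) — LHS = 1/13, RHS = 13/40.
B: holds — e.g. at (1, 3), both sides equal sin(4) ≈ -0.7568.
C: fails at (1, 3) — LHS = tan(4) ≈ 1.158, RHS = tan(3) + tan(1) ≈ 1.415.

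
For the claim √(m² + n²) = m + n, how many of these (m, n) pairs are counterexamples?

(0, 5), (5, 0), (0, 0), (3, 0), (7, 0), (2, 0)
Testing each pair:
(0, 5): LHS = 5, RHS = 5 → satisfies claim
(5, 0): LHS = 5, RHS = 5 → satisfies claim
(0, 0): LHS = 0, RHS = 0 → satisfies claim
(3, 0): LHS = 3, RHS = 3 → satisfies claim
(7, 0): LHS = 7, RHS = 7 → satisfies claim
(2, 0): LHS = 2, RHS = 2 → satisfies claim

That makes 0 counterexamples.

Answer: 0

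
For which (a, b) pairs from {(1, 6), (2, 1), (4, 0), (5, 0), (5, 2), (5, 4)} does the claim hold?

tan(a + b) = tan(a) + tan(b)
(4, 0), (5, 0)

Testing each pair:
(1, 6): LHS = tan(7) ≈ 0.8714, RHS = tan(6) + tan(1) ≈ 1.266 → fails
(2, 1): LHS = tan(3) ≈ -0.1425, RHS = tan(2) + tan(1) ≈ -0.6276 → fails
(4, 0): LHS = tan(4) ≈ 1.158, RHS = tan(4) ≈ 1.158 → holds
(5, 0): LHS = tan(5) ≈ -3.381, RHS = tan(5) ≈ -3.381 → holds
(5, 2): LHS = tan(7) ≈ 0.8714, RHS = tan(5) + tan(2) ≈ -5.566 → fails
(5, 4): LHS = tan(9) ≈ -0.4523, RHS = tan(5) + tan(4) ≈ -2.223 → fails

2 of 6 pairs satisfy the claim.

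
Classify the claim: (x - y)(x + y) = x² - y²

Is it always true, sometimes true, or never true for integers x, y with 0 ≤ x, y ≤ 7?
The identity holds for every pair in the range. For instance at (x, y) = (2, 5): both sides equal -21.

Answer: Always true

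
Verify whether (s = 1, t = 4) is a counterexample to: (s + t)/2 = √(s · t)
Substituting s = 1, t = 4:
LHS = (1 + 4)/2 = 5/2
RHS = √(1 · 4) = 2

Since LHS ≠ RHS, this pair disproves the claim.

Answer: Yes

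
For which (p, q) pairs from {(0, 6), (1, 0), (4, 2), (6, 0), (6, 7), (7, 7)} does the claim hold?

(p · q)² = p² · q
Testing each pair:
(0, 6): LHS = 0, RHS = 0 → holds
(1, 0): LHS = 0, RHS = 0 → holds
(4, 2): LHS = 64, RHS = 32 → fails
(6, 0): LHS = 0, RHS = 0 → holds
(6, 7): LHS = 1764, RHS = 252 → fails
(7, 7): LHS = 2401, RHS = 343 → fails

3 of 6 pairs satisfy the claim.

Answer: (0, 6), (1, 0), (6, 0)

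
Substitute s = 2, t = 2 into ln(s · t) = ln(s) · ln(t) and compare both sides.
LHS = ln(2 · 2) = ln(4) ≈ 1.386
RHS = ln(2) · ln(2) = ln(2)² ≈ 0.4805

LHS ≠ RHS (they differ by about 0.9058), so the equation does not hold here.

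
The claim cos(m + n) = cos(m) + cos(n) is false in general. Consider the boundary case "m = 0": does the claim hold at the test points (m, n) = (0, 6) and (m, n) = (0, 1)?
No, fails at both test points

At (0, 6): LHS = cos(6) ≈ 0.9602 ≠ RHS = cos(6) + 1 ≈ 1.96
At (0, 1): LHS = cos(1) ≈ 0.5403 ≠ RHS = cos(1) + 1 ≈ 1.54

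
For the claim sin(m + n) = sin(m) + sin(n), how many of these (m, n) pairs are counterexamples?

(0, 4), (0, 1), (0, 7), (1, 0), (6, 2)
Testing each pair:
(0, 4): LHS = sin(4) ≈ -0.7568, RHS = sin(4) ≈ -0.7568 → satisfies claim
(0, 1): LHS = sin(1) ≈ 0.8415, RHS = sin(1) ≈ 0.8415 → satisfies claim
(0, 7): LHS = sin(7) ≈ 0.657, RHS = sin(7) ≈ 0.657 → satisfies claim
(1, 0): LHS = sin(1) ≈ 0.8415, RHS = sin(1) ≈ 0.8415 → satisfies claim
(6, 2): LHS = sin(8) ≈ 0.9894, RHS = sin(6) + sin(2) ≈ 0.6299 → counterexample

That makes 1 counterexample.

Answer: 1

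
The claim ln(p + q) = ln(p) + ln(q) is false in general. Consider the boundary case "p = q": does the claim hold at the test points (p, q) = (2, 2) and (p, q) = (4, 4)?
Only at (2, 2)

At (2, 2): LHS = ln(4) ≈ 1.386, RHS = 2·ln(2) ≈ 1.386 → equal
At (4, 4): LHS = ln(8) ≈ 2.079 ≠ RHS = 2·ln(4) ≈ 2.773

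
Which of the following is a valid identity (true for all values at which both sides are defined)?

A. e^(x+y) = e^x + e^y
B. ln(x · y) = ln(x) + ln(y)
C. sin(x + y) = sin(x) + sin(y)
B

A: fails at (0, 1) — LHS = e ≈ 2.718, RHS = 1 + e ≈ 3.718.
B: holds — e.g. at (1, 1), both sides equal 0.
C: fails at (2, 5) — LHS = sin(7) ≈ 0.657, RHS = sin(5) + sin(2) ≈ -0.04963.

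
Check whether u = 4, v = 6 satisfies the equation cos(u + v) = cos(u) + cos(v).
Fails

Substituting u = 4, v = 6:

LHS = cos(4 + 6) = cos(10) ≈ -0.8391
RHS = cos(4) + cos(6) ≈ 0.3065

LHS ≠ RHS, so the equation does not hold at this point.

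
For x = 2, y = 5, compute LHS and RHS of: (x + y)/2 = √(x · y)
LHS = (2 + 5)/2 = 7/2
RHS = √(2 · 5) = √(10) ≈ 3.162

LHS ≠ RHS (they differ by about 0.3377), so the equation does not hold here.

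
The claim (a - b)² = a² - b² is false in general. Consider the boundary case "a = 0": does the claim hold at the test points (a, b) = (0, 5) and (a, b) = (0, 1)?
At (0, 5): LHS = 25 ≠ RHS = -25
At (0, 1): LHS = 1 ≠ RHS = -1

Answer: No, fails at both test points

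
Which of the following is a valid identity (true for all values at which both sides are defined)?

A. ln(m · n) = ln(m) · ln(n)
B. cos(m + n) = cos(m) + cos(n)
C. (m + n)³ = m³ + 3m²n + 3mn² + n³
C

A: fails at (3, 7) — LHS = ln(21) ≈ 3.045, RHS = ln(3)·ln(7) ≈ 2.138.
B: fails at (3, 5) — LHS = cos(8) ≈ -0.1455, RHS = cos(3) + cos(5) ≈ -0.7063.
C: holds — e.g. at (6, 7), both sides equal 2197.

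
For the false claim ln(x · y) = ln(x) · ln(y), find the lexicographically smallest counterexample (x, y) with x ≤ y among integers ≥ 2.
(x, y) = (2, 2)

Substituting (2, 2) into the claim:
LHS = ln(2 · 2) = ln(4) ≈ 1.386
RHS = ln(2) · ln(2) = ln(2)² ≈ 0.4805

Since LHS ≠ RHS, this pair disproves the claim, and no lexicographically smaller pair (x ≤ y, integers ≥ 2) does.

For instance (4, 8) is also a counterexample (LHS = ln(32) ≈ 3.466, RHS = ln(4)·ln(8) ≈ 2.883), but it's lexicographically larger.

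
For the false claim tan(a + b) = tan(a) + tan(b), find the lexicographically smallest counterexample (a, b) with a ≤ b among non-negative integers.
(a, b) = (1, 1)

At (0, 2): both sides equal tan(2) ≈ -2.185, so it holds there.
At (0, 7): both sides equal tan(7) ≈ 0.8714, so it holds there.

Substituting (1, 1) into the claim:
LHS = tan(1 + 1) = tan(2) ≈ -2.185
RHS = tan(1) + tan(1) = 2·tan(1) ≈ 3.115

Since LHS ≠ RHS, this pair disproves the claim, and no lexicographically smaller pair (a ≤ b, non-negative integers) does.

For instance (2, 5) is also a counterexample (LHS = tan(7) ≈ 0.8714, RHS = tan(5) + tan(2) ≈ -5.566), but it's lexicographically larger.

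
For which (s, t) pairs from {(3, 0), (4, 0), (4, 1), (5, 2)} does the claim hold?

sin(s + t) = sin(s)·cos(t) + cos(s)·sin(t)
All pairs

Testing each pair:
(3, 0): LHS = sin(3) ≈ 0.1411, RHS = sin(3) ≈ 0.1411 → holds
(4, 0): LHS = sin(4) ≈ -0.7568, RHS = sin(4) ≈ -0.7568 → holds
(4, 1): LHS = sin(5) ≈ -0.9589, RHS = sin(1)·cos(4) + sin(4)·cos(1) ≈ -0.9589 → holds
(5, 2): LHS = sin(7) ≈ 0.657, RHS = sin(2)·cos(5) + sin(5)·cos(2) ≈ 0.657 → holds

Every pair satisfies the claim.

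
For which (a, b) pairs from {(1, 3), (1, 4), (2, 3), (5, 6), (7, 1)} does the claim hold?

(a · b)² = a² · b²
Testing each pair:
(1, 3): LHS = 9, RHS = 9 → holds
(1, 4): LHS = 16, RHS = 16 → holds
(2, 3): LHS = 36, RHS = 36 → holds
(5, 6): LHS = 900, RHS = 900 → holds
(7, 1): LHS = 49, RHS = 49 → holds

Every pair satisfies the claim.

Answer: All pairs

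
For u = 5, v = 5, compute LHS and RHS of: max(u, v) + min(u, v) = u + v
LHS = max(5, 5) + min(5, 5) = 10
RHS = 5 + 5 = 10

LHS = RHS: the two sides agree.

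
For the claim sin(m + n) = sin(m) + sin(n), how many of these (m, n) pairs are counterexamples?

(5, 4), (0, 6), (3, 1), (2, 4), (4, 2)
Testing each pair:
(5, 4): LHS = sin(9) ≈ 0.4121, RHS = sin(5) + sin(4) ≈ -1.716 → counterexample
(0, 6): LHS = sin(6) ≈ -0.2794, RHS = sin(6) ≈ -0.2794 → satisfies claim
(3, 1): LHS = sin(4) ≈ -0.7568, RHS = sin(3) + sin(1) ≈ 0.9826 → counterexample
(2, 4): LHS = sin(6) ≈ -0.2794, RHS = sin(4) + sin(2) ≈ 0.1525 → counterexample
(4, 2): LHS = sin(6) ≈ -0.2794, RHS = sin(4) + sin(2) ≈ 0.1525 → counterexample

That makes 4 counterexamples.

Answer: 4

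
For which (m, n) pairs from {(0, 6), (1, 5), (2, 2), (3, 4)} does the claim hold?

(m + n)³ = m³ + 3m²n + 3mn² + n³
All pairs

Testing each pair:
(0, 6): LHS = 216, RHS = 216 → holds
(1, 5): LHS = 216, RHS = 216 → holds
(2, 2): LHS = 64, RHS = 64 → holds
(3, 4): LHS = 343, RHS = 343 → holds

Every pair satisfies the claim.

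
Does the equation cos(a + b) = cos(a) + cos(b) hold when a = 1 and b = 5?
Fails

Substituting a = 1, b = 5:

LHS = cos(1 + 5) = cos(6) ≈ 0.9602
RHS = cos(1) + cos(5) ≈ 0.824

LHS ≠ RHS, so the equation does not hold at this point.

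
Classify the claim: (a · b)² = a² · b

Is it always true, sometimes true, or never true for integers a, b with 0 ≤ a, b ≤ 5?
Sometimes true

It holds at (a, b) = (4, 1) (both sides equal 16), but fails at (a, b) = (5, 3) (LHS = 225, RHS = 75).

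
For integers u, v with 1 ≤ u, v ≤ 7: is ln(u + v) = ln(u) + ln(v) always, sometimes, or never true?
It holds at (u, v) = (2, 2) (both sides equal ln(4) ≈ 1.386), but fails at (u, v) = (6, 7) (LHS = ln(13) ≈ 2.565, RHS = ln(6) + ln(7) ≈ 3.738).

Answer: Sometimes true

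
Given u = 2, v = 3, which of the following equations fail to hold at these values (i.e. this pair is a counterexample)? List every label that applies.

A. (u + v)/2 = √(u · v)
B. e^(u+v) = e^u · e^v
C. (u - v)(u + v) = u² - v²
A

Evaluating each claim at the given values:
A. LHS = 5/2, RHS = √(6) ≈ 2.449 → fails here (LHS ≠ RHS)
B. LHS = e^5 ≈ 148.4, RHS = e^5 ≈ 148.4 → holds here (LHS = RHS)
C. LHS = -5, RHS = -5 → holds here (LHS = RHS)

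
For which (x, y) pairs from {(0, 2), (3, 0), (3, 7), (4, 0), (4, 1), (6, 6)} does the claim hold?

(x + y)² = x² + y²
Testing each pair:
(0, 2): LHS = 4, RHS = 4 → holds
(3, 0): LHS = 9, RHS = 9 → holds
(3, 7): LHS = 100, RHS = 58 → fails
(4, 0): LHS = 16, RHS = 16 → holds
(4, 1): LHS = 25, RHS = 17 → fails
(6, 6): LHS = 144, RHS = 72 → fails

3 of 6 pairs satisfy the claim.

Answer: (0, 2), (3, 0), (4, 0)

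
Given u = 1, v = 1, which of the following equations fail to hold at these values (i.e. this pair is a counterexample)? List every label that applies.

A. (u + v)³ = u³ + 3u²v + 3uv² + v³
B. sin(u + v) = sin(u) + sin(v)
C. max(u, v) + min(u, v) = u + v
B

Evaluating each claim at the given values:
A. LHS = 8, RHS = 8 → holds here (LHS = RHS)
B. LHS = sin(2) ≈ 0.9093, RHS = 2·sin(1) ≈ 1.683 → fails here (LHS ≠ RHS)
C. LHS = 2, RHS = 2 → holds here (LHS = RHS)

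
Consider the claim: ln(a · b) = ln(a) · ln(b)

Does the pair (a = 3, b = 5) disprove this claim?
Yes

Substituting a = 3, b = 5:
LHS = ln(3 · 5) = ln(15) ≈ 2.708
RHS = ln(3) · ln(5) ≈ 1.768

Since LHS ≠ RHS, this pair disproves the claim.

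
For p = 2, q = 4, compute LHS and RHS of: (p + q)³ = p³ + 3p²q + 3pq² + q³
LHS = (2 + 4)³ = 216
RHS = 2³ + 3·2²·4 + 3·2·4² + 4³ = 216

LHS = RHS: the two sides agree.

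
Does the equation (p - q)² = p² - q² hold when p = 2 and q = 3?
Substituting p = 2, q = 3:

LHS = (2 - 3)² = 1
RHS = 2² - 3² = -5

LHS ≠ RHS, so the equation does not hold at this point.

Answer: Fails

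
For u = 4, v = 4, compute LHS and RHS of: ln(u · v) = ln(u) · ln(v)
LHS = ln(4 · 4) = ln(16) ≈ 2.773
RHS = ln(4) · ln(4) = ln(4)² ≈ 1.922

LHS ≠ RHS (they differ by about 0.8508), so the equation does not hold here.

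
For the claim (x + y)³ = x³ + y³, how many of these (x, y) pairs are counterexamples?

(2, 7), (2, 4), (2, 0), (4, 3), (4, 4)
4

Testing each pair:
(2, 7): LHS = 729, RHS = 351 → counterexample
(2, 4): LHS = 216, RHS = 72 → counterexample
(2, 0): LHS = 8, RHS = 8 → satisfies claim
(4, 3): LHS = 343, RHS = 91 → counterexample
(4, 4): LHS = 512, RHS = 128 → counterexample

That makes 4 counterexamples.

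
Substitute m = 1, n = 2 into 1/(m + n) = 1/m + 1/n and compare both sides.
LHS = 1/(1 + 2) = 1/3
RHS = 1/1 + 1/2 = 3/2

LHS ≠ RHS, so the equation does not hold here.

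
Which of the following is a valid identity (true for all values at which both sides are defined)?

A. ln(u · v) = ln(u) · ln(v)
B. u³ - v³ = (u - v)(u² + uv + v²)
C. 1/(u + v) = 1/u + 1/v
A: fails at (2, 3) — LHS = ln(6) ≈ 1.792, RHS = ln(2)·ln(3) ≈ 0.7615.
B: holds — e.g. at (4, 5), both sides equal -61.
C: fails at (4, 4) — LHS = 1/8, RHS = 1/2.

Answer: B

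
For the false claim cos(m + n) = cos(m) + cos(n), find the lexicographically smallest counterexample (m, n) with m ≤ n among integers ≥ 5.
Substituting (5, 5) into the claim:
LHS = cos(5 + 5) = cos(10) ≈ -0.8391
RHS = cos(5) + cos(5) = 2·cos(5) ≈ 0.5673

Since LHS ≠ RHS, this pair disproves the claim, and no lexicographically smaller pair (m ≤ n, integers ≥ 5) does.

For instance (6, 12) is also a counterexample (LHS = cos(18) ≈ 0.6603, RHS = cos(12) + cos(6) ≈ 1.804), but it's lexicographically larger.

Answer: (m, n) = (5, 5)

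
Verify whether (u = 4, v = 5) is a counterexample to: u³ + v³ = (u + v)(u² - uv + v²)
Substituting u = 4, v = 5:
LHS = 4³ + 5³ = 189
RHS = (4 + 5)(4² - 4·5 + 5²) = 189

The sides agree, so this pair does not disprove the claim.

Answer: No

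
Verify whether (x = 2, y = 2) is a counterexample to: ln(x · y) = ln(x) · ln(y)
Yes

Substituting x = 2, y = 2:
LHS = ln(2 · 2) = ln(4) ≈ 1.386
RHS = ln(2) · ln(2) = ln(2)² ≈ 0.4805

Since LHS ≠ RHS, this pair disproves the claim.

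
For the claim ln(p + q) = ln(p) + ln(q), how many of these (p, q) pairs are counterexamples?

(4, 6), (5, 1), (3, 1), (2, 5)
4

Testing each pair:
(4, 6): LHS = ln(10) ≈ 2.303, RHS = ln(4) + ln(6) ≈ 3.178 → counterexample
(5, 1): LHS = ln(6) ≈ 1.792, RHS = ln(5) ≈ 1.609 → counterexample
(3, 1): LHS = ln(4) ≈ 1.386, RHS = ln(3) ≈ 1.099 → counterexample
(2, 5): LHS = ln(7) ≈ 1.946, RHS = ln(2) + ln(5) ≈ 2.303 → counterexample

That makes 4 counterexamples.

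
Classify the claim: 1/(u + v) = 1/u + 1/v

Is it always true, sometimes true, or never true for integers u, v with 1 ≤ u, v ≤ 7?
Never true

The claim fails for every pair in the range. For instance at (u, v) = (5, 1): LHS = 1/6, RHS = 6/5.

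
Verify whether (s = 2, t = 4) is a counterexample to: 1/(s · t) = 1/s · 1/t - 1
Yes

Substituting s = 2, t = 4:
LHS = 1/(2 · 4) = 1/8
RHS = 1/2 · 1/4 - 1 = -7/8

Since LHS ≠ RHS, this pair disproves the claim.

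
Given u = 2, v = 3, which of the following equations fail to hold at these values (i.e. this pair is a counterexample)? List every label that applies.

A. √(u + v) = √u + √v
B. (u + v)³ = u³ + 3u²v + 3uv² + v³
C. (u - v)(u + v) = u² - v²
Evaluating each claim at the given values:
A. LHS = √(5) ≈ 2.236, RHS = √(2) + √(3) ≈ 3.146 → fails here (LHS ≠ RHS)
B. LHS = 125, RHS = 125 → holds here (LHS = RHS)
C. LHS = -5, RHS = -5 → holds here (LHS = RHS)

Answer: A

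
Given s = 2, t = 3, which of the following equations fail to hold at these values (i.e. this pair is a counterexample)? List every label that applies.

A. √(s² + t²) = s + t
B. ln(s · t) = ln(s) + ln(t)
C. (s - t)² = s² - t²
Evaluating each claim at the given values:
A. LHS = √(13) ≈ 3.606, RHS = 5 → fails here (LHS ≠ RHS)
B. LHS = ln(6) ≈ 1.792, RHS = ln(2) + ln(3) ≈ 1.792 → holds here (LHS = RHS)
C. LHS = 1, RHS = -5 → fails here (LHS ≠ RHS)

Answer: A, C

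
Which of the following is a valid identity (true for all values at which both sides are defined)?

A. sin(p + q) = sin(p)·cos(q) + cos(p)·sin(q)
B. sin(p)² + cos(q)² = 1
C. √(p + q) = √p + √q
A

A: holds — e.g. at (2, 7), both sides equal sin(9) ≈ 0.4121.
B: fails at (1, 4) — LHS = cos(4)² + sin(1)² ≈ 1.135, RHS = 1.
C: fails at (5, 8) — LHS = √(13) ≈ 3.606, RHS = √(5) + 2·√(2) ≈ 5.064.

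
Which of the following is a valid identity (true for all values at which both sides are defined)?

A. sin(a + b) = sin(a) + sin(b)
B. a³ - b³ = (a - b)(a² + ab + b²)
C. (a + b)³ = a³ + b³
A: fails at (1, 3) — LHS = sin(4) ≈ -0.7568, RHS = sin(3) + sin(1) ≈ 0.9826.
B: holds — e.g. at (4, 5), both sides equal -61.
C: fails at (3, 4) — LHS = 343, RHS = 91.

Answer: B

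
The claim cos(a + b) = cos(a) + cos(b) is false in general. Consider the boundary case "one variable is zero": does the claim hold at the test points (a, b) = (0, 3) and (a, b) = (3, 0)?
At (0, 3): LHS = cos(3) ≈ -0.99 ≠ RHS = cos(3) + 1 ≈ 0.01001
At (3, 0): LHS = cos(3) ≈ -0.99 ≠ RHS = cos(3) + 1 ≈ 0.01001

Answer: No, fails at both test points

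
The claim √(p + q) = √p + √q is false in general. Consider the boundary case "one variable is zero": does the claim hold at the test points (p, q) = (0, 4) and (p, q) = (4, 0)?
Yes, holds at both test points

At (0, 4): LHS = 2, RHS = 2 → equal
At (4, 0): LHS = 2, RHS = 2 → equal

So the claim does hold at both of these boundary points, even though it is not an identity.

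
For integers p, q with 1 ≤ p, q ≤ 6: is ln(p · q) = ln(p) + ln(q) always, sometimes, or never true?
Always true

The identity holds for every pair in the range. For instance at (p, q) = (4, 3): both sides equal ln(12) ≈ 2.485.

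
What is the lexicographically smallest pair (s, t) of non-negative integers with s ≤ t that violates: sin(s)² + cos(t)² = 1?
Substituting (0, 1) into the claim:
LHS = sin(0)² + cos(1)² = cos(1)² ≈ 0.2919
RHS = 1

Since LHS ≠ RHS, this pair disproves the claim, and no lexicographically smaller pair (s ≤ t, non-negative integers) does.

For instance (3, 4) is also a counterexample (LHS = sin(3)² + cos(4)² ≈ 0.4472, RHS = 1), but it's lexicographically larger.

Answer: (s, t) = (0, 1)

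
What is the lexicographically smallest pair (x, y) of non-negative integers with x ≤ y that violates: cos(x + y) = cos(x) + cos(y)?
Substituting (0, 0) into the claim:
LHS = cos(0 + 0) = 1
RHS = cos(0) + cos(0) = 2

Since LHS ≠ RHS, this pair disproves the claim, and no lexicographically smaller pair (x ≤ y, non-negative integers) does.

For instance (3, 7) is also a counterexample (LHS = cos(10) ≈ -0.8391, RHS = cos(3) + cos(7) ≈ -0.2361), but it's lexicographically larger.

Answer: (x, y) = (0, 0)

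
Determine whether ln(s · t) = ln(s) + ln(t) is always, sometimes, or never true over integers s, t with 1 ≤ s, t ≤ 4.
Always true

The identity holds for every pair in the range. For instance at (s, t) = (1, 1): both sides equal 0.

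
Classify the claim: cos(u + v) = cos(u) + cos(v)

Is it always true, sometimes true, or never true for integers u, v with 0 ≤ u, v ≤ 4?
Never true

The claim fails for every pair in the range. For instance at (u, v) = (1, 2): LHS = cos(3) ≈ -0.99, RHS = cos(2) + cos(1) ≈ 0.1242.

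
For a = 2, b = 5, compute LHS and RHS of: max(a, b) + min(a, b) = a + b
LHS = max(2, 5) + min(2, 5) = 7
RHS = 2 + 5 = 7

LHS = RHS: the two sides agree.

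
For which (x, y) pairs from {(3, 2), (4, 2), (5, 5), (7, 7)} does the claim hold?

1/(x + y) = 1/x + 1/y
None

Testing each pair:
(3, 2): LHS = 1/5, RHS = 5/6 → fails
(4, 2): LHS = 1/6, RHS = 3/4 → fails
(5, 5): LHS = 1/10, RHS = 2/5 → fails
(7, 7): LHS = 1/14, RHS = 2/7 → fails

No pair satisfies the claim.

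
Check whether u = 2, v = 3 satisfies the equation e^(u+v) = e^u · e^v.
Substituting u = 2, v = 3:

LHS = e^(2+3) = e^5 ≈ 148.4
RHS = e^2 · e^3 = e^5 ≈ 148.4

LHS = RHS, so the equation holds at this point.

Answer: Holds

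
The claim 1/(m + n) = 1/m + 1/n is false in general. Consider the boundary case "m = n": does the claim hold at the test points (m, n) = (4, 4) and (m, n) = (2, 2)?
No, fails at both test points

At (4, 4): LHS = 1/8 ≠ RHS = 1/2
At (2, 2): LHS = 1/4 ≠ RHS = 1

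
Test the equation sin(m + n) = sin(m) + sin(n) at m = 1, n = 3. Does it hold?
Substituting m = 1, n = 3:

LHS = sin(1 + 3) = sin(4) ≈ -0.7568
RHS = sin(1) + sin(3) ≈ 0.9826

LHS ≠ RHS, so the equation does not hold at this point.

Answer: Fails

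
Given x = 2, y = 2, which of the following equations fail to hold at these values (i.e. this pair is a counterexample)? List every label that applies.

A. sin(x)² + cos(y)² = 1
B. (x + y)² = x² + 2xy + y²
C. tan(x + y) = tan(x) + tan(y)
Evaluating each claim at the given values:
A. LHS = cos(2)² + sin(2)² = 1, RHS = 1 → holds here (LHS = RHS)
B. LHS = 16, RHS = 16 → holds here (LHS = RHS)
C. LHS = tan(4) ≈ 1.158, RHS = 2·tan(2) ≈ -4.37 → fails here (LHS ≠ RHS)

Answer: C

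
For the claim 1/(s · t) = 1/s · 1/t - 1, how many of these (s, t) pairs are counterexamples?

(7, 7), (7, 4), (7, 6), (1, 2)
Testing each pair:
(7, 7): LHS = 1/49, RHS = -48/49 → counterexample
(7, 4): LHS = 1/28, RHS = -27/28 → counterexample
(7, 6): LHS = 1/42, RHS = -41/42 → counterexample
(1, 2): LHS = 1/2, RHS = -1/2 → counterexample

That makes 4 counterexamples.

Answer: 4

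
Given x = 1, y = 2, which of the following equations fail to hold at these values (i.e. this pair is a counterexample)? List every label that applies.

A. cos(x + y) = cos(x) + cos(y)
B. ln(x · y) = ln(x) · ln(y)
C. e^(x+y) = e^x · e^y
A, B

Evaluating each claim at the given values:
A. LHS = cos(3) ≈ -0.99, RHS = cos(2) + cos(1) ≈ 0.1242 → fails here (LHS ≠ RHS)
B. LHS = ln(2) ≈ 0.6931, RHS = 0 → fails here (LHS ≠ RHS)
C. LHS = e^3 ≈ 20.09, RHS = e^3 ≈ 20.09 → holds here (LHS = RHS)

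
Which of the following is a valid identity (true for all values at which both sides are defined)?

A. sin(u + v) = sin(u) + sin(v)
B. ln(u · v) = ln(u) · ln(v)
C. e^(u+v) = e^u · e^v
C

A: fails at (5, 8) — LHS = sin(13) ≈ 0.4202, RHS = sin(5) + sin(8) ≈ 0.03043.
B: fails at (3, 3) — LHS = ln(9) ≈ 2.197, RHS = ln(3)² ≈ 1.207.
C: holds — e.g. at (4, 4), both sides equal e^8 ≈ 2981.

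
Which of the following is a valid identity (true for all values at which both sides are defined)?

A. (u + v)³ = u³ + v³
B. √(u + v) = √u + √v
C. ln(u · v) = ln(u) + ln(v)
A: fails at (3, 4) — LHS = 343, RHS = 91.
B: fails at (1, 2) — LHS = √(3) ≈ 1.732, RHS = 1 + √(2) ≈ 2.414.
C: holds — e.g. at (4, 6), both sides equal ln(24) ≈ 3.178.

Answer: C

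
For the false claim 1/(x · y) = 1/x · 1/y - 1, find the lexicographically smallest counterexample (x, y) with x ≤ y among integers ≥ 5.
Substituting (5, 5) into the claim:
LHS = 1/(5 · 5) = 1/25
RHS = 1/5 · 1/5 - 1 = -24/25

Since LHS ≠ RHS, this pair disproves the claim, and no lexicographically smaller pair (x ≤ y, integers ≥ 5) does.

For instance (7, 12) is also a counterexample (LHS = 1/84, RHS = -83/84), but it's lexicographically larger.

Answer: (x, y) = (5, 5)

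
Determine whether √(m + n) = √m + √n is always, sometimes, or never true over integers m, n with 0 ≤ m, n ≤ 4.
Sometimes true

It holds at (m, n) = (0, 2) (both sides equal √(2) ≈ 1.414), but fails at (m, n) = (3, 1) (LHS = 2, RHS = 1 + √(3) ≈ 2.732).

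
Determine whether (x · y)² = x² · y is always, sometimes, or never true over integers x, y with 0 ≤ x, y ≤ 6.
Sometimes true

It holds at (x, y) = (0, 1) (both sides equal 0), but fails at (x, y) = (2, 5) (LHS = 100, RHS = 20).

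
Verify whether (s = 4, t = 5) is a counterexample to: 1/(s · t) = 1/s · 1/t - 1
Yes

Substituting s = 4, t = 5:
LHS = 1/(4 · 5) = 1/20
RHS = 1/4 · 1/5 - 1 = -19/20

Since LHS ≠ RHS, this pair disproves the claim.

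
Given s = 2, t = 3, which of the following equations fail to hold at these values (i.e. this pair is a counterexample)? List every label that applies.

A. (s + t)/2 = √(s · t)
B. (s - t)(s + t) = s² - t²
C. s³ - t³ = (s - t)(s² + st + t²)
Evaluating each claim at the given values:
A. LHS = 5/2, RHS = √(6) ≈ 2.449 → fails here (LHS ≠ RHS)
B. LHS = -5, RHS = -5 → holds here (LHS = RHS)
C. LHS = -19, RHS = -19 → holds here (LHS = RHS)

Answer: A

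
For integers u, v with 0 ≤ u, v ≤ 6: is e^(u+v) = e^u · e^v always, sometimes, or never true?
The identity holds for every pair in the range. For instance at (u, v) = (0, 3): both sides equal e^3 ≈ 20.09.

Answer: Always true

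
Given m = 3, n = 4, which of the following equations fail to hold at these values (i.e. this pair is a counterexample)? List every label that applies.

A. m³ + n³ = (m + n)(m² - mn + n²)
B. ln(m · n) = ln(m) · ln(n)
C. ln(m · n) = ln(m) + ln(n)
B

Evaluating each claim at the given values:
A. LHS = 91, RHS = 91 → holds here (LHS = RHS)
B. LHS = ln(12) ≈ 2.485, RHS = ln(3)·ln(4) ≈ 1.523 → fails here (LHS ≠ RHS)
C. LHS = ln(12) ≈ 2.485, RHS = ln(3) + ln(4) ≈ 2.485 → holds here (LHS = RHS)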